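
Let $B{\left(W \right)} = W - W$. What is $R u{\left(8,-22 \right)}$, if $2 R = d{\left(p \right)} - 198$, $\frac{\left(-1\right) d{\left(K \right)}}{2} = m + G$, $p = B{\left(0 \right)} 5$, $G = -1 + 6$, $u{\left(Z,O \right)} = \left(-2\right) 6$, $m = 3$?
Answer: $1284$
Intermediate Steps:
$u{\left(Z,O \right)} = -12$
$B{\left(W \right)} = 0$
$G = 5$
$p = 0$ ($p = 0 \cdot 5 = 0$)
$d{\left(K \right)} = -16$ ($d{\left(K \right)} = - 2 \left(3 + 5\right) = \left(-2\right) 8 = -16$)
$R = -107$ ($R = \frac{-16 - 198}{2} = \frac{1}{2} \left(-214\right) = -107$)
$R u{\left(8,-22 \right)} = \left(-107\right) \left(-12\right) = 1284$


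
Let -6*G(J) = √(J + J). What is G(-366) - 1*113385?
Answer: -113385 - I*√183/3 ≈ -1.1339e+5 - 4.5092*I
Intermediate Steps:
G(J) = -√2*√J/6 (G(J) = -√(J + J)/6 = -√2*√J/6)
G(-366) - 1*113385 = -√2*√(-366)/6 - 1*113385 = -√2*I*√366/6 - 113385 = -I*√183/3 - 113385 = -113385 - I*√183/3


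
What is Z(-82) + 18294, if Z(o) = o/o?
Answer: 18295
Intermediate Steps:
Z(o) = 1
Z(-82) + 18294 = 1 + 18294 = 18295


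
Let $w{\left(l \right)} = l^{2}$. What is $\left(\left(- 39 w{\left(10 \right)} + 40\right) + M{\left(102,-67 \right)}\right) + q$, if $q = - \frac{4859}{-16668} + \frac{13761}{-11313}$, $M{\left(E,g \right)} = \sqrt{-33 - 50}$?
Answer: $- \frac{26964282323}{6983892} + i \sqrt{83} \approx -3860.9 + 9.1104 i$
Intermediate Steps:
$M{\left(E,g \right)} = i \sqrt{83}$ ($M{\left(E,g \right)} = \sqrt{-83} = i \sqrt{83}$)
$q = - \frac{6459203}{6983892}$ ($q = \left(-4859\right) \left(- \frac{1}{16668}\right) + 13761 \left(- \frac{1}{11313}\right) = \frac{4859}{16668} - \frac{1529}{1257} = - \frac{6459203}{6983892} \approx -0.92487$)
$\left(\left(- 39 w{\left(10 \right)} + 40\right) + M{\left(102,-67 \right)}\right) + q = \left(\left(- 39 \cdot 10^{2} + 40\right) + i \sqrt{83}\right) - \frac{6459203}{6983892} = \left(\left(\left(-39\right) 100 + 40\right) + i \sqrt{83}\right) - \frac{6459203}{6983892} = \left(\left(-3900 + 40\right) + i \sqrt{83}\right) - \frac{6459203}{6983892} = \left(-3860 + i \sqrt{83}\right) - \frac{6459203}{6983892} = - \frac{26964282323}{6983892} + i \sqrt{83}$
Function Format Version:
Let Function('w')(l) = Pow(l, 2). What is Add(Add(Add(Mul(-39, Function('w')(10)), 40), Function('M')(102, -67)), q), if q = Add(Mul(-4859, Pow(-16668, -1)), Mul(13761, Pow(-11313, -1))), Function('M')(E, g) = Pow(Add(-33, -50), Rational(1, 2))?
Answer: Add(Rational(-26964282323, 6983892), Mul(I, Pow(83, Rational(1, 2)))) ≈ Add(-3860.9, Mul(9.1104, I))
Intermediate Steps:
Function('M')(E, g) = Mul(I, Pow(83, Rational(1, 2))) (Function('M')(E, g) = Pow(-83, Rational(1, 2)) = Mul(I, Pow(83, Rational(1, 2))))
q = Rational(-6459203, 6983892) (q = Add(Mul(-4859, Rational(-1, 16668)), Mul(13761, Rational(-1, 11313))) = Add(Rational(4859, 16668), Rational(-1529, 1257)) = Rational(-6459203, 6983892) ≈ -0.92487)
Add(Add(Add(Mul(-39, Function('w')(10)), 40), Function('M')(102, -67)), q) = Add(Add(Add(Mul(-39, Pow(10, 2)), 40), Mul(I, Pow(83, Rational(1, 2)))), Rational(-6459203, 6983892)) = Add(Add(Add(Mul(-39, 100), 40), Mul(I, Pow(83, Rational(1, 2)))), Rational(-6459203, 6983892)) = Add(Add(Add(-3900, 40), Mul(I, Pow(83, Rational(1, 2)))), Rational(-6459203, 6983892)) = Add(Add(-3860, Mul(I, Pow(83, Rational(1, 2)))), Rational(-6459203, 6983892)) = Add(Rational(-26964282323, 6983892), Mul(I, Pow(83, Rational(1, 2))))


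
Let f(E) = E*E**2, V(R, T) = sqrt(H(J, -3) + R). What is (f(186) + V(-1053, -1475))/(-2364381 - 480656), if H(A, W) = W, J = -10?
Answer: -6434856/2845037 - 4*I*sqrt(66)/2845037 ≈ -2.2618 - 1.1422e-5*I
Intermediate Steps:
V(R, T) = sqrt(-3 + R)
f(E) = E**3
(f(186) + V(-1053, -1475))/(-2364381 - 480656) = (186**3 + sqrt(-3 - 1053))/(-2364381 - 480656) = (6434856 + sqrt(-1056))/(-2845037) = (6434856 + 4*I*sqrt(66))*(-1/2845037) = -6434856/2845037 - 4*I*sqrt(66)/2845037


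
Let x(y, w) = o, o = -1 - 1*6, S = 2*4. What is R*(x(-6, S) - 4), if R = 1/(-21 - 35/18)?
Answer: 198/413 ≈ 0.47942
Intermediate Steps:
S = 8
R = -18/413 (R = 1/(-21 - 35*1/18) = 1/(-21 - 35/18) = 1/(-413/18) = -18/413 ≈ -0.043584)
o = -7 (o = -1 - 6 = -7)
x(y, w) = -7
R*(x(-6, S) - 4) = -18*(-7 - 4)/413 = -18/413*(-11) = 198/413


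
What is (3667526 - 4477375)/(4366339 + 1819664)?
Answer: -809849/6186003 ≈ -0.13092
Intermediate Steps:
(3667526 - 4477375)/(4366339 + 1819664) = -809849/6186003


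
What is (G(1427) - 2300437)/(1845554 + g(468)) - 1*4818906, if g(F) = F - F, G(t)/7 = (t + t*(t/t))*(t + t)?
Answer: -8893496527149/1845554 ≈ -4.8189e+6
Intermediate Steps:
G(t) = 28*t² (G(t) = 7*((t + t*(t/t))*(t + t)) = 7*((t + t*1)*(2*t)) = 7*((t + t)*(2*t)) = 7*((2*t)*(2*t)) = 7*(4*t²) = 28*t²)
g(F) = 0
(G(1427) - 2300437)/(1845554 + g(468)) - 1*4818906 = (28*1427² - 2300437)/(1845554 + 0) - 1*4818906 = (28*2036329 - 2300437)/1845554 - 4818906 = (57017212 - 2300437)*(1/1845554) - 4818906 = 54716775*(1/1845554) - 4818906 = 54716775/1845554 - 4818906 = -8893496527149/1845554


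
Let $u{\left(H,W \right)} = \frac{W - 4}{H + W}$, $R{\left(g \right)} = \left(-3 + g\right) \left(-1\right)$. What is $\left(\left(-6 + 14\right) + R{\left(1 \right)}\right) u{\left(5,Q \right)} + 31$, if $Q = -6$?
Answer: $131$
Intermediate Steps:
$R{\left(g \right)} = 3 - g$
$u{\left(H,W \right)} = \frac{-4 + W}{H + W}$
$\left(\left(-6 + 14\right) + R{\left(1 \right)}\right) u{\left(5,Q \right)} + 31 = \left(\left(-6 + 14\right) + \left(3 - 1\right)\right) \frac{-4 - 6}{5 - 6} + 31 = \left(8 + \left(3 - 1\right)\right) \frac{1}{-1} \left(-10\right) + 31 = \left(8 + 2\right) \left(\left(-1\right) \left(-10\right)\right) + 31 = 10 \cdot 10 + 31 = 100 + 31 = 131$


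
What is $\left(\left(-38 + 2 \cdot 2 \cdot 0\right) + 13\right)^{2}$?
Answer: $625$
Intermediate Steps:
$\left(\left(-38 + 2 \cdot 2 \cdot 0\right) + 13\right)^{2} = \left(\left(-38 + 4 \cdot 0\right) + 13\right)^{2} = \left(\left(-38 + 0\right) + 13\right)^{2} = \left(-38 + 13\right)^{2} = \left(-25\right)^{2} = 625$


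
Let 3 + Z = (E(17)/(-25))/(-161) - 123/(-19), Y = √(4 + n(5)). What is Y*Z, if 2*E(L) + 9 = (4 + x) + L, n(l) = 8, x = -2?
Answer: 106298*√3/15295 ≈ 12.038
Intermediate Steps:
Y = 2*√3 (Y = √(4 + 8) = √12 = 2*√3 ≈ 3.4641)
E(L) = -7/2 + L/2 (E(L) = -9/2 + ((4 - 2) + L)/2 = -9/2 + (2 + L)/2 = -9/2 + (1 + L/2) = -7/2 + L/2)
Z = 53149/15295 (Z = -3 + (((-7/2 + (½)*17)/(-25))/(-161) - 123/(-19)) = -3 + (((-7/2 + 17/2)*(-1/25))*(-1/161) - 123*(-1/19)) = -3 + ((5*(-1/25))*(-1/161) + 123/19) = -3 + (-⅕*(-1/161) + 123/19) = -3 + (1/805 + 123/19) = -3 + 99034/15295 = 53149/15295 ≈ 3.4749)
Y*Z = (2*√3)*(53149/15295) = 106298*√3/15295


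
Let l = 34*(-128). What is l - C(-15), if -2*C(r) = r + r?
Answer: -4367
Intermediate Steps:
C(r) = -r (C(r) = -(r + r)/2 = -r)
l = -4352
l - C(-15) = -4352 - (-1)*(-15) = -4352 - 1*15 = -4352 - 15 = -4367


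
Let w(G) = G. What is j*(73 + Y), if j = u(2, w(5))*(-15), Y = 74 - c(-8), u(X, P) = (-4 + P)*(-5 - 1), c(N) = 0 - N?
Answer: 12510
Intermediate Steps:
c(N) = -N
u(X, P) = 24 - 6*P (u(X, P) = (-4 + P)*(-6) = 24 - 6*P)
Y = 66 (Y = 74 - (-1)*(-8) = 74 - 1*8 = 74 - 8 = 66)
j = 90 (j = (24 - 6*5)*(-15) = (24 - 30)*(-15) = -6*(-15) = 90)
j*(73 + Y) = 90*(73 + 66) = 90*139 = 12510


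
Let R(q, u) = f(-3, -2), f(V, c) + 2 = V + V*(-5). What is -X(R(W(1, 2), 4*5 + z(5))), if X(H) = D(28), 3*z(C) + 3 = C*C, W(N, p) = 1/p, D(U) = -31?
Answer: 31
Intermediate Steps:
f(V, c) = -2 - 4*V (f(V, c) = -2 + (V + V*(-5)) = -2 + (V - 5*V) = -2 - 4*V)
z(C) = -1 + C²/3 (z(C) = -1 + (C*C)/3 = -1 + C²/3)
R(q, u) = 10 (R(q, u) = -2 - 4*(-3) = -2 + 12 = 10)
X(H) = -31
-X(R(W(1, 2), 4*5 + z(5))) = -1*(-31) = 31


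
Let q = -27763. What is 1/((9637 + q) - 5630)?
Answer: -1/23756 ≈ -4.2095e-5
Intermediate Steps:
1/((9637 + q) - 5630) = 1/((9637 - 27763) - 5630) = 1/(-18126 - 5630) = 1/(-23756) = -1/23756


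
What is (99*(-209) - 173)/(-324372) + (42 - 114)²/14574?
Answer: 82734016/196974897 ≈ 0.42002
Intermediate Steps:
(99*(-209) - 173)/(-324372) + (42 - 114)²/14574 = (-20691 - 173)*(-1/324372) + (-72)²*(1/14574) = -20864*(-1/324372) + 5184*(1/14574) = 5216/81093 + 864/2429 = 82734016/196974897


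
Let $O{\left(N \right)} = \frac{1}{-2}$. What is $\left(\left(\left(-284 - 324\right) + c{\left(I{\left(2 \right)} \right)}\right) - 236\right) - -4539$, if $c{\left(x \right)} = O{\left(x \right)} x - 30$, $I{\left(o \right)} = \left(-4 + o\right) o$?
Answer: $3667$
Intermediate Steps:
$I{\left(o \right)} = o \left(-4 + o\right)$
$O{\left(N \right)} = - \frac{1}{2}$
$c{\left(x \right)} = -30 - \frac{x}{2}$ ($c{\left(x \right)} = - \frac{x}{2} - 30 = -30 - \frac{x}{2}$)
$\left(\left(\left(-284 - 324\right) + c{\left(I{\left(2 \right)} \right)}\right) - 236\right) - -4539 = \left(\left(\left(-284 - 324\right) - \left(30 + \frac{2 \left(-4 + 2\right)}{2}\right)\right) - 236\right) - -4539 = \left(\left(-608 - \left(30 + \frac{2 \left(-2\right)}{2}\right)\right) - 236\right) + 4539 = \left(\left(-608 - 28\right) - 236\right) + 4539 = \left(-636 - 236\right) + 4539 = -872 + 4539 = 3667$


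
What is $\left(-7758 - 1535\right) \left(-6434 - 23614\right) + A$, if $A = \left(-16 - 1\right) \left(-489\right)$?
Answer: $279244377$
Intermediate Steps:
$A = 8313$ ($A = \left(-17\right) \left(-489\right) = 8313$)
$\left(-7758 - 1535\right) \left(-6434 - 23614\right) + A = \left(-7758 - 1535\right) \left(-6434 - 23614\right) + 8313 = \left(-9293\right) \left(-30048\right) + 8313 = 279236064 + 8313 = 279244377$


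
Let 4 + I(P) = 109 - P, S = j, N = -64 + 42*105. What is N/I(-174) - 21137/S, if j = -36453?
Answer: 54773987/3390129 ≈ 16.157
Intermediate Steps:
N = 4346 (N = -64 + 4410 = 4346)
S = -36453
I(P) = 105 - P (I(P) = -4 + (109 - P) = 105 - P)
N/I(-174) - 21137/S = 4346/(105 - 1*(-174)) - 21137/(-36453) = 4346/(105 + 174) - 21137*(-1/36453) = 4346/279 + 21137/36453 = 54773987/3390129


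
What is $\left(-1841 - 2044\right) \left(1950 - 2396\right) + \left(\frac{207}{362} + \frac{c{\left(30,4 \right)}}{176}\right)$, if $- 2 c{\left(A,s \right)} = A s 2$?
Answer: $\frac{3449825391}{1991} \approx 1.7327 \cdot 10^{6}$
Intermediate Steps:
$c{\left(A,s \right)} = - A s$ ($c{\left(A,s \right)} = - \frac{A s 2}{2} = - \frac{2 A s}{2} = - A s$)
$\left(-1841 - 2044\right) \left(1950 - 2396\right) + \left(\frac{207}{362} + \frac{c{\left(30,4 \right)}}{176}\right) = \left(-1841 - 2044\right) \left(1950 - 2396\right) + \left(\frac{207}{362} + \frac{\left(-1\right) 30 \cdot 4}{176}\right) = \left(-3885\right) \left(-446\right) + \left(207 \cdot \frac{1}{362} - \frac{15}{22}\right) = 1732710 + \left(\frac{207}{362} - \frac{15}{22}\right) = 1732710 - \frac{219}{1991} = \frac{3449825391}{1991}$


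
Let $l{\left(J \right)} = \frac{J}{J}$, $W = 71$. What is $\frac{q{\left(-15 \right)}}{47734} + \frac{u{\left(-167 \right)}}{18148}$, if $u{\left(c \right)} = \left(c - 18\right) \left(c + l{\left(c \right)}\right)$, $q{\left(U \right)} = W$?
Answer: $\frac{183399956}{108284579} \approx 1.6937$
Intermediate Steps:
$q{\left(U \right)} = 71$
$l{\left(J \right)} = 1$
$u{\left(c \right)} = \left(1 + c\right) \left(-18 + c\right)$ ($u{\left(c \right)} = \left(c - 18\right) \left(c + 1\right) = \left(-18 + c\right) \left(1 + c\right) = \left(1 + c\right) \left(-18 + c\right)$)
$\frac{q{\left(-15 \right)}}{47734} + \frac{u{\left(-167 \right)}}{18148} = \frac{71}{47734} + \frac{-18 + \left(-167\right)^{2} - -2839}{18148} = 71 \cdot \frac{1}{47734} + \left(-18 + 27889 + 2839\right) \frac{1}{18148} = \frac{71}{47734} + 30710 \cdot \frac{1}{18148} = \frac{71}{47734} + \frac{15355}{9074} = \frac{183399956}{108284579}$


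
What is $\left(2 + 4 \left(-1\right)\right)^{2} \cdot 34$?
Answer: $136$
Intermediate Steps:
$\left(2 + 4 \left(-1\right)\right)^{2} \cdot 34 = \left(2 - 4\right)^{2} \cdot 34 = \left(-2\right)^{2} \cdot 34 = 4 \cdot 34 = 136$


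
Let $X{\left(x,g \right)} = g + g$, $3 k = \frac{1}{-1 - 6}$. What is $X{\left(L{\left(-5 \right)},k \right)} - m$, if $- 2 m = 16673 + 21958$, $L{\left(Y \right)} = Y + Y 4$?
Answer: $\frac{811247}{42} \approx 19315.0$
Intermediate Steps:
$L{\left(Y \right)} = 5 Y$ ($L{\left(Y \right)} = Y + 4 Y = 5 Y$)
$k = - \frac{1}{21}$ ($k = \frac{1}{3 \left(-1 - 6\right)} = \frac{1}{3 \left(-7\right)} = \frac{1}{3} \left(- \frac{1}{7}\right) = - \frac{1}{21} \approx -0.047619$)
$X{\left(x,g \right)} = 2 g$
$m = - \frac{38631}{2}$ ($m = - \frac{16673 + 21958}{2} = \left(- \frac{1}{2}\right) 38631 = - \frac{38631}{2} \approx -19316.0$)
$X{\left(L{\left(-5 \right)},k \right)} - m = 2 \left(- \frac{1}{21}\right) - - \frac{38631}{2} = - \frac{2}{21} + \frac{38631}{2} = \frac{811247}{42}$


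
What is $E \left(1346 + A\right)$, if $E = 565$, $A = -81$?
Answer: $714725$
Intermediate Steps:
$E \left(1346 + A\right) = 565 \left(1346 - 81\right) = 565 \cdot 1265 = 714725$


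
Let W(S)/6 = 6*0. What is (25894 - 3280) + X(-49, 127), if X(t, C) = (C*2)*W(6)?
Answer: 22614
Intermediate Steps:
W(S) = 0 (W(S) = 6*(6*0) = 6*0 = 0)
X(t, C) = 0 (X(t, C) = (C*2)*0 = (2*C)*0 = 0)
(25894 - 3280) + X(-49, 127) = (25894 - 3280) + 0 = 22614 + 0 = 22614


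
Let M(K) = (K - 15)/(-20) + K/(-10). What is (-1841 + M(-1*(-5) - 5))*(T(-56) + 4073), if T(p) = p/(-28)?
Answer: -29996075/4 ≈ -7.4990e+6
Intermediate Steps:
T(p) = -p/28 (T(p) = p*(-1/28) = -p/28)
M(K) = ¾ - 3*K/20 (M(K) = (-15 + K)*(-1/20) + K*(-⅒) = (¾ - K/20) - K/10 = ¾ - 3*K/20)
(-1841 + M(-1*(-5) - 5))*(T(-56) + 4073) = (-1841 + (¾ - 3*(-1*(-5) - 5)/20))*(-1/28*(-56) + 4073) = (-1841 + (¾ - 3*(5 - 5)/20))*(2 + 4073) = (-1841 + (¾ - 3/20*0))*4075 = (-1841 + (¾ + 0))*4075 = (-1841 + ¾)*4075 = -7361/4*4075 = -29996075/4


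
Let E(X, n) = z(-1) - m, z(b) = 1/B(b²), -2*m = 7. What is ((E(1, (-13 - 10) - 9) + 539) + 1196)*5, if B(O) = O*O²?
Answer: 17395/2 ≈ 8697.5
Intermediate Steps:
m = -7/2 (m = -½*7 = -7/2 ≈ -3.5000)
B(O) = O³
z(b) = b⁻⁶ (z(b) = 1/((b²)³) = 1/(b⁶) = b⁻⁶)
E(X, n) = 9/2 (E(X, n) = (-1)⁻⁶ - 1*(-7/2) = 1 + 7/2 = 9/2)
((E(1, (-13 - 10) - 9) + 539) + 1196)*5 = ((9/2 + 539) + 1196)*5 = (1087/2 + 1196)*5 = (3479/2)*5 = 17395/2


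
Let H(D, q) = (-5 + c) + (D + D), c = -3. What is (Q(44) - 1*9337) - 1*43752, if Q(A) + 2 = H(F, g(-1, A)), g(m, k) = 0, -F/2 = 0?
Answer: -53099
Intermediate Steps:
F = 0 (F = -2*0 = 0)
H(D, q) = -8 + 2*D (H(D, q) = (-5 - 3) + (D + D) = -8 + 2*D)
Q(A) = -10 (Q(A) = -2 + (-8 + 2*0) = -2 + (-8 + 0) = -2 - 8 = -10)
(Q(44) - 1*9337) - 1*43752 = (-10 - 1*9337) - 1*43752 = (-10 - 9337) - 43752 = -9347 - 43752 = -53099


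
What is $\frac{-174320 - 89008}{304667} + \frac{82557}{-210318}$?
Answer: $- \frac{26845003941}{21358984702} \approx -1.2568$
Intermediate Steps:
$\frac{-174320 - 89008}{304667} + \frac{82557}{-210318} = \left(-174320 - 89008\right) \frac{1}{304667} + 82557 \left(- \frac{1}{210318}\right) = \left(-263328\right) \frac{1}{304667} - \frac{27519}{70106} = - \frac{263328}{304667} - \frac{27519}{70106} = - \frac{26845003941}{21358984702}$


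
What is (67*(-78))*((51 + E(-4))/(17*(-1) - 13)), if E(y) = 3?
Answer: 47034/5 ≈ 9406.8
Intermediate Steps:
(67*(-78))*((51 + E(-4))/(17*(-1) - 13)) = (67*(-78))*((51 + 3)/(17*(-1) - 13)) = -282204/(-17 - 13) = -282204/(-30) = -282204*(-1)/30 = -5226*(-9/5) = 47034/5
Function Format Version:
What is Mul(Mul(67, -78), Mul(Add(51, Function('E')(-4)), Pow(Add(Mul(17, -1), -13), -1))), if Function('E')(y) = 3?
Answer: Rational(47034, 5) ≈ 9406.8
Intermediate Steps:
Mul(Mul(67, -78), Mul(Add(51, Function('E')(-4)), Pow(Add(Mul(17, -1), -13), -1))) = Mul(Mul(67, -78), Mul(Add(51, 3), Pow(Add(Mul(17, -1), -13), -1))) = Mul(-5226, Mul(54, Pow(Add(-17, -13), -1))) = Mul(-5226, Mul(54, Pow(-30, -1))) = Mul(-5226, Mul(54, Rational(-1, 30))) = Mul(-5226, Rational(-9, 5)) = Rational(47034, 5)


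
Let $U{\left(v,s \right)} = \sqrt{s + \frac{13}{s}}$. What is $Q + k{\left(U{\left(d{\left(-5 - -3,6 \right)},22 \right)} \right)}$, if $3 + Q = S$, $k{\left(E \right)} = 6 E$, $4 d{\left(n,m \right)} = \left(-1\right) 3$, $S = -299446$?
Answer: $-299449 + \frac{3 \sqrt{10934}}{11} \approx -2.9942 \cdot 10^{5}$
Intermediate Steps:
$d{\left(n,m \right)} = - \frac{3}{4}$ ($d{\left(n,m \right)} = \frac{\left(-1\right) 3}{4} = \frac{1}{4} \left(-3\right) = - \frac{3}{4}$)
$Q = -299449$ ($Q = -3 - 299446 = -299449$)
$Q + k{\left(U{\left(d{\left(-5 - -3,6 \right)},22 \right)} \right)} = -299449 + 6 \sqrt{22 + \frac{13}{22}} = -299449 + 6 \sqrt{\frac{497}{22}} = -299449 + 6 \frac{\sqrt{10934}}{22} = -299449 + \frac{3 \sqrt{10934}}{11}$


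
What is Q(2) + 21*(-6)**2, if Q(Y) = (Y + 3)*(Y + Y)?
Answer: 776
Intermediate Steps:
Q(Y) = 2*Y*(3 + Y) (Q(Y) = (3 + Y)*(2*Y) = 2*Y*(3 + Y))
Q(2) + 21*(-6)**2 = 2*2*(3 + 2) + 21*(-6)**2 = 2*2*5 + 21*36 = 20 + 756 = 776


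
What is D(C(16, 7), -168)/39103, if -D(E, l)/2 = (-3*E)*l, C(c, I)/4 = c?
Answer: -64512/39103 ≈ -1.6498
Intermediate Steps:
C(c, I) = 4*c
D(E, l) = 6*E*l (D(E, l) = -2*(-3*E)*l = -(-6)*E*l = 6*E*l)
D(C(16, 7), -168)/39103 = (6*(4*16)*(-168))/39103 = (6*64*(-168))*(1/39103) = -64512*1/39103 = -64512/39103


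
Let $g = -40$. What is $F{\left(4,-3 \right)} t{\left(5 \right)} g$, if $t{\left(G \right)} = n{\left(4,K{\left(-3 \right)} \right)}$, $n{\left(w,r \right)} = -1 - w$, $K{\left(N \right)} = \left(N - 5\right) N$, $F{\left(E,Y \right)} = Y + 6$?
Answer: $600$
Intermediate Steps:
$F{\left(E,Y \right)} = 6 + Y$
$K{\left(N \right)} = N \left(-5 + N\right)$ ($K{\left(N \right)} = \left(-5 + N\right) N = N \left(-5 + N\right)$)
$t{\left(G \right)} = -5$ ($t{\left(G \right)} = -1 - 4 = -5$)
$F{\left(4,-3 \right)} t{\left(5 \right)} g = \left(6 - 3\right) \left(-5\right) \left(-40\right) = 3 \left(-5\right) \left(-40\right) = \left(-15\right) \left(-40\right) = 600$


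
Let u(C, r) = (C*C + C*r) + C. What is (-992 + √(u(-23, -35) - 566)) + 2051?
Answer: 1059 + √745 ≈ 1086.3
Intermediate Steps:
u(C, r) = C + C² + C*r (u(C, r) = (C² + C*r) + C = C + C² + C*r)
(-992 + √(u(-23, -35) - 566)) + 2051 = (-992 + √(-23*(1 - 23 - 35) - 566)) + 2051 = (-992 + √(-23*(-57) - 566)) + 2051 = (-992 + √(1311 - 566)) + 2051 = (-992 + √745) + 2051 = 1059 + √745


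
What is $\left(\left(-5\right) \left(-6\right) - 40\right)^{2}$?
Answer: $100$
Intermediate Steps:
$\left(\left(-5\right) \left(-6\right) - 40\right)^{2} = \left(30 - 40\right)^{2} = \left(-10\right)^{2} = 100$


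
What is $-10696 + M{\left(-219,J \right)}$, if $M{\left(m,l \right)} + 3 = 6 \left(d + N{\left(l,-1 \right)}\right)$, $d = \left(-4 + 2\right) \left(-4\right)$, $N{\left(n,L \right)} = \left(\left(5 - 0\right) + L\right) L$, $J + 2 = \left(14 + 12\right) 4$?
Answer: $-10675$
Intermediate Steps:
$J = 102$ ($J = -2 + \left(14 + 12\right) 4 = -2 + 26 \cdot 4 = -2 + 104 = 102$)
$N{\left(n,L \right)} = L \left(5 + L\right)$ ($N{\left(n,L \right)} = \left(\left(5 + 0\right) + L\right) L = \left(5 + L\right) L = L \left(5 + L\right)$)
$d = 8$ ($d = \left(-2\right) \left(-4\right) = 8$)
$M{\left(m,l \right)} = 21$ ($M{\left(m,l \right)} = -3 + 6 \left(8 - \left(5 - 1\right)\right) = -3 + 6 \left(8 - 4\right) = -3 + 6 \cdot 4 = -3 + 24 = 21$)
$-10696 + M{\left(-219,J \right)} = -10696 + 21 = -10675$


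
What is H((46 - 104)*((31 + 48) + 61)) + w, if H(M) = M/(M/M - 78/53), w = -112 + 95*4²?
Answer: 93112/5 ≈ 18622.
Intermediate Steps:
w = 1408 (w = -112 + 95*16 = -112 + 1520 = 1408)
H(M) = -53*M/25 (H(M) = M/(1 - 78*1/53) = M/(1 - 78/53) = M/(-25/53) = M*(-53/25) = -53*M/25)
H((46 - 104)*((31 + 48) + 61)) + w = -53*(46 - 104)*((31 + 48) + 61)/25 + 1408 = -(-3074)*(79 + 61)/25 + 1408 = -(-3074)*140/25 + 1408 = -53/25*(-8120) + 1408 = 86072/5 + 1408 = 93112/5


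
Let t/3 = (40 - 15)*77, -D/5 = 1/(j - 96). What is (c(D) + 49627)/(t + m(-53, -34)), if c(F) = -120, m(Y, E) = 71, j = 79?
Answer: 49507/5846 ≈ 8.4685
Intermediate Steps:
D = 5/17 (D = -5/(79 - 96) = -5/(-17) = -5*(-1/17) = 5/17 ≈ 0.29412)
t = 5775 (t = 3*((40 - 15)*77) = 3*(25*77) = 3*1925 = 5775)
(c(D) + 49627)/(t + m(-53, -34)) = (-120 + 49627)/(5775 + 71) = 49507/5846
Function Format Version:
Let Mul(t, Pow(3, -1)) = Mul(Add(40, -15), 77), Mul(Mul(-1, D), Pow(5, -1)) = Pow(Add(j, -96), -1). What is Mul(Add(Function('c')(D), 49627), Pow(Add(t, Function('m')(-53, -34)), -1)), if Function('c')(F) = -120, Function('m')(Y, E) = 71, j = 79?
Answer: Rational(49507, 5846) ≈ 8.4685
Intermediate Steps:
D = Rational(5, 17) (D = Mul(-5, Pow(Add(79, -96), -1)) = Mul(-5, Pow(-17, -1)) = Mul(-5, Rational(-1, 17)) = Rational(5, 17) ≈ 0.29412)
t = 5775 (t = Mul(3, Mul(Add(40, -15), 77)) = Mul(3, Mul(25, 77)) = Mul(3, 1925) = 5775)
Mul(Add(Function('c')(D), 49627), Pow(Add(t, Function('m')(-53, -34)), -1)) = Mul(Add(-120, 49627), Pow(Add(5775, 71), -1)) = Mul(49507, Pow(5846, -1)) = Mul(49507, Rational(1, 5846)) = Rational(49507, 5846)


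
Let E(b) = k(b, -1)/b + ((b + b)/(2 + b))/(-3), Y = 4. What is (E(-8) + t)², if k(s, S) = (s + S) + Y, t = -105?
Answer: 57441241/5184 ≈ 11080.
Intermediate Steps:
k(s, S) = 4 + S + s (k(s, S) = (s + S) + 4 = (S + s) + 4 = 4 + S + s)
E(b) = (3 + b)/b - 2*b/(3*(2 + b)) (E(b) = (4 - 1 + b)/b + ((b + b)/(2 + b))/(-3) = (3 + b)/b + ((2*b)/(2 + b))*(-⅓) = (3 + b)/b + (2*b/(2 + b))*(-⅓) = (3 + b)/b - 2*b/(3*(2 + b)))
(E(-8) + t)² = ((⅓)*(18 + (-8)² + 15*(-8))/(-8*(2 - 8)) - 105)² = ((⅓)*(-⅛)*(18 + 64 - 120)/(-6) - 105)² = ((⅓)*(-⅛)*(-⅙)*(-38) - 105)² = (-19/72 - 105)² = (-7579/72)² = 57441241/5184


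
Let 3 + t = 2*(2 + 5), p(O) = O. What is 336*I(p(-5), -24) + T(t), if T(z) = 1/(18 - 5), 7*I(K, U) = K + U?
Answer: -18095/13 ≈ -1391.9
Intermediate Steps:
t = 11 (t = -3 + 2*(2 + 5) = -3 + 2*7 = -3 + 14 = 11)
I(K, U) = K/7 + U/7 (I(K, U) = (K + U)/7 = K/7 + U/7)
T(z) = 1/13
336*I(p(-5), -24) + T(t) = 336*((1/7)*(-5) + (1/7)*(-24)) + 1/13 = 336*(-5/7 - 24/7) + 1/13 = 336*(-29/7) + 1/13 = -1392 + 1/13 = -18095/13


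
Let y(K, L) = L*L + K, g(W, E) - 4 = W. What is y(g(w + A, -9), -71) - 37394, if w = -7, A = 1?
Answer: -32355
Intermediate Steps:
g(W, E) = 4 + W
y(K, L) = K + L**2 (y(K, L) = L**2 + K = K + L**2)
y(g(w + A, -9), -71) - 37394 = ((4 + (-7 + 1)) + (-71)**2) - 37394 = ((4 - 6) + 5041) - 37394 = (-2 + 5041) - 37394 = 5039 - 37394 = -32355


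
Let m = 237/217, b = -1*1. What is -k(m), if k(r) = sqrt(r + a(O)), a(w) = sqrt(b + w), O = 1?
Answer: -sqrt(51429)/217 ≈ -1.0451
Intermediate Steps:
b = -1
m = 237/217 (m = 237*(1/217) = 237/217 ≈ 1.0922)
a(w) = sqrt(-1 + w)
k(r) = sqrt(r) (k(r) = sqrt(r + sqrt(-1 + 1)) = sqrt(r + sqrt(0)) = sqrt(r + 0) = sqrt(r))
-k(m) = -sqrt(237/217) = -sqrt(51429)/217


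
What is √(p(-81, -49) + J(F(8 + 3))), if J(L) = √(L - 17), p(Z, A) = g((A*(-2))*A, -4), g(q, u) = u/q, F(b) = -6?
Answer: √(2 + 2401*I*√23)/49 ≈ 1.5487 + 1.5484*I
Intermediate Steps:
p(Z, A) = 2/A² (p(Z, A) = -4*(-1/(2*A²)) = -(-2)/A² = 2/A²)
J(L) = √(-17 + L)
√(p(-81, -49) + J(F(8 + 3))) = √(2/(-49)² + √(-17 - 6)) = √(2*(1/2401) + √(-23)) = √(2/2401 + I*√23)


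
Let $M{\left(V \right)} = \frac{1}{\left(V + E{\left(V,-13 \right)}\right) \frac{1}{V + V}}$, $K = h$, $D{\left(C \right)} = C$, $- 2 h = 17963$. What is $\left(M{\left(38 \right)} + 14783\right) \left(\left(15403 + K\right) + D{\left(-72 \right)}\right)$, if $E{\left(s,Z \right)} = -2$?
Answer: $93878063$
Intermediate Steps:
$h = - \frac{17963}{2}$ ($h = \left(- \frac{1}{2}\right) 17963 = - \frac{17963}{2} \approx -8981.5$)
$K = - \frac{17963}{2} \approx -8981.5$
$M{\left(V \right)} = \frac{2 V}{-2 + V}$ ($M{\left(V \right)} = \frac{1}{\left(V - 2\right) \frac{1}{V + V}} = \frac{1}{\left(-2 + V\right) \frac{1}{2 V}} = \frac{1}{\frac{1}{2} \frac{1}{V} \left(-2 + V\right)} = \frac{2 V}{-2 + V}$)
$\left(M{\left(38 \right)} + 14783\right) \left(\left(15403 + K\right) + D{\left(-72 \right)}\right) = \left(2 \cdot 38 \frac{1}{-2 + 38} + 14783\right) \left(\left(15403 - \frac{17963}{2}\right) - 72\right) = \left(2 \cdot 38 \cdot \frac{1}{36} + 14783\right) \left(\frac{12843}{2} - 72\right) = \left(2 \cdot 38 \cdot \frac{1}{36} + 14783\right) \frac{12699}{2} = \left(\frac{19}{9} + 14783\right) \frac{12699}{2} = \frac{133066}{9} \cdot \frac{12699}{2} = 93878063$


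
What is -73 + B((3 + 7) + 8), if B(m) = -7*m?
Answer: -199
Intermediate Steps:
-73 + B((3 + 7) + 8) = -73 - 7*((3 + 7) + 8) = -73 - 7*(10 + 8) = -73 - 7*18 = -73 - 126 = -199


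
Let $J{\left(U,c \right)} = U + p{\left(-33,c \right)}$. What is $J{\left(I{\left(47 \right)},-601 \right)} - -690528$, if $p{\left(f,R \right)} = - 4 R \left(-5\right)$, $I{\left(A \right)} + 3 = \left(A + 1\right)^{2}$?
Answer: $680809$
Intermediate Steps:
$I{\left(A \right)} = -3 + \left(1 + A\right)^{2}$ ($I{\left(A \right)} = -3 + \left(A + 1\right)^{2} = -3 + \left(1 + A\right)^{2}$)
$p{\left(f,R \right)} = 20 R$
$J{\left(U,c \right)} = U + 20 c$
$J{\left(I{\left(47 \right)},-601 \right)} - -690528 = \left(\left(-3 + \left(1 + 47\right)^{2}\right) + 20 \left(-601\right)\right) - -690528 = \left(\left(-3 + 48^{2}\right) - 12020\right) + 690528 = \left(\left(-3 + 2304\right) - 12020\right) + 690528 = \left(2301 - 12020\right) + 690528 = -9719 + 690528 = 680809$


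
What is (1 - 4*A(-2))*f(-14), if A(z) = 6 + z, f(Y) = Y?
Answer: 210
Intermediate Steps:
(1 - 4*A(-2))*f(-14) = (1 - 4*(6 - 2))*(-14) = (1 - 4*4)*(-14) = (1 - 16)*(-14) = -15*(-14) = 210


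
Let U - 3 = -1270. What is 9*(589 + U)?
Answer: -6102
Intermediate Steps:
U = -1267 (U = 3 - 1270 = -1267)
9*(589 + U) = 9*(589 - 1267) = 9*(-678) = -6102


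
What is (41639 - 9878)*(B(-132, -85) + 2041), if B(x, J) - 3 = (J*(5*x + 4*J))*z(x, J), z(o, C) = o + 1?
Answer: -353593815516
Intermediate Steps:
z(o, C) = 1 + o
B(x, J) = 3 + J*(1 + x)*(4*J + 5*x) (B(x, J) = 3 + (J*(5*x + 4*J))*(1 + x) = 3 + (J*(4*J + 5*x))*(1 + x) = 3 + J*(1 + x)*(4*J + 5*x))
(41639 - 9878)*(B(-132, -85) + 2041) = (41639 - 9878)*((3 + 4*(-85)**2*(1 - 132) + 5*(-85)*(-132)*(1 - 132)) + 2041) = 31761*((3 + 4*7225*(-131) + 5*(-85)*(-132)*(-131)) + 2041) = 31761*((3 - 3785900 - 7349100) + 2041) = 31761*(-11134997 + 2041) = 31761*(-11132956) = -353593815516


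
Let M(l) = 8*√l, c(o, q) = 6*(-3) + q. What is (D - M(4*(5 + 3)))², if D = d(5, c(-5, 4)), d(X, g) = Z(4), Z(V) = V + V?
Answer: 2112 - 512*√2 ≈ 1387.9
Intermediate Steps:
c(o, q) = -18 + q
Z(V) = 2*V
d(X, g) = 8 (d(X, g) = 2*4 = 8)
D = 8
(D - M(4*(5 + 3)))² = (8 - 8*√(4*(5 + 3)))² = (8 - 8*√(4*8))² = (8 - 8*√32)² = (8 - 8*4*√2)² = (8 - 32*√2)²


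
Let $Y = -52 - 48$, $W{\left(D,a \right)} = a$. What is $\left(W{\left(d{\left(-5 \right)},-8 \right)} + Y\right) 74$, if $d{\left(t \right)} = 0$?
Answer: $-7992$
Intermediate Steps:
$Y = -100$
$\left(W{\left(d{\left(-5 \right)},-8 \right)} + Y\right) 74 = \left(-8 - 100\right) 74 = \left(-108\right) 74 = -7992$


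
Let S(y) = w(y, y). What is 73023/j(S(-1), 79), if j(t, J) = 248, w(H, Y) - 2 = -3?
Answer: 73023/248 ≈ 294.45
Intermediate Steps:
w(H, Y) = -1 (w(H, Y) = 2 - 3 = -1)
S(y) = -1
73023/j(S(-1), 79) = 73023/248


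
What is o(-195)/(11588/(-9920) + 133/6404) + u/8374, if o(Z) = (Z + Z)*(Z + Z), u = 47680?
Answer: -2528462597109920/19074452119 ≈ -1.3256e+5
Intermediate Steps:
o(Z) = 4*Z² (o(Z) = (2*Z)*(2*Z) = 4*Z²)
o(-195)/(11588/(-9920) + 133/6404) + u/8374 = (4*(-195)²)/(11588/(-9920) + 133/6404) + 47680/8374 = (4*38025)/(11588*(-1/9920) + 133*(1/6404)) + 47680*(1/8374) = 152100/(-2897/2480 + 133/6404) + 23840/4187 = 152100/(-4555637/3970480) + 23840/4187 = 152100*(-3970480/4555637) + 23840/4187 = -603910008000/4555637 + 23840/4187 = -2528462597109920/19074452119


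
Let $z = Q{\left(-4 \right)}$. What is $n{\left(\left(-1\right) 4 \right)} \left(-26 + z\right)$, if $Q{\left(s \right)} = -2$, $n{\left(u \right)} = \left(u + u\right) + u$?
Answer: $336$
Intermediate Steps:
$n{\left(u \right)} = 3 u$ ($n{\left(u \right)} = 2 u + u = 3 u$)
$z = -2$
$n{\left(\left(-1\right) 4 \right)} \left(-26 + z\right) = 3 \left(\left(-1\right) 4\right) \left(-26 - 2\right) = 3 \left(-4\right) \left(-28\right) = \left(-12\right) \left(-28\right) = 336$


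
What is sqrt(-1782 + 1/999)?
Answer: I*sqrt(197604087)/333 ≈ 42.214*I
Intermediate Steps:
sqrt(-1782 + 1/999) = sqrt(-1780217/999) = I*sqrt(197604087)/333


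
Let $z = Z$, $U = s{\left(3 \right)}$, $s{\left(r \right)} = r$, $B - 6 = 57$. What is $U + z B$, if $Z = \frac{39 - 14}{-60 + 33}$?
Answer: $- \frac{166}{3} \approx -55.333$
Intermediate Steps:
$B = 63$ ($B = 6 + 57 = 63$)
$Z = - \frac{25}{27}$ ($Z = \frac{25}{-27} = 25 \left(- \frac{1}{27}\right) = - \frac{25}{27} \approx -0.92593$)
$U = 3$
$z = - \frac{25}{27} \approx -0.92593$
$U + z B = 3 - \frac{175}{3} = - \frac{166}{3}$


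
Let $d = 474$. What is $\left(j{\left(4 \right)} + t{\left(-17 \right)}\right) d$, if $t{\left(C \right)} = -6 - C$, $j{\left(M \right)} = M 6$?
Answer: $16590$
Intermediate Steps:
$j{\left(M \right)} = 6 M$
$\left(j{\left(4 \right)} + t{\left(-17 \right)}\right) d = \left(6 \cdot 4 - -11\right) 474 = \left(24 + \left(-6 + 17\right)\right) 474 = \left(24 + 11\right) 474 = 35 \cdot 474 = 16590$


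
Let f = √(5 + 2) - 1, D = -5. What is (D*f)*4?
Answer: 20 - 20*√7 ≈ -32.915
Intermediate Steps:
f = -1 + √7 (f = √7 - 1 = -1 + √7 ≈ 1.6458)
(D*f)*4 = -5*(-1 + √7)*4 = (5 - 5*√7)*4 = 20 - 20*√7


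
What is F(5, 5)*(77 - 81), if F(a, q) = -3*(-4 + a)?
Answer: 12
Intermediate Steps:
F(a, q) = 12 - 3*a
F(5, 5)*(77 - 81) = (12 - 3*5)*(77 - 81) = (12 - 15)*(-4) = -3*(-4) = 12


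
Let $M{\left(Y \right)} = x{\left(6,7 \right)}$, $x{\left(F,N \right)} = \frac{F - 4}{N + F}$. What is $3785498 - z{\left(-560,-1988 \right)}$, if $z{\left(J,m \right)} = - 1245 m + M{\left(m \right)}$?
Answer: $\frac{17035692}{13} \approx 1.3104 \cdot 10^{6}$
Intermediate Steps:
$x{\left(F,N \right)} = \frac{-4 + F}{F + N}$
$M{\left(Y \right)} = \frac{2}{13}$ ($M{\left(Y \right)} = \frac{-4 + 6}{6 + 7} = \frac{1}{13} \cdot 2 = \frac{2}{13}$)
$z{\left(J,m \right)} = \frac{2}{13} - 1245 m$ ($z{\left(J,m \right)} = - 1245 m + \frac{2}{13} = \frac{2}{13} - 1245 m$)
$3785498 - z{\left(-560,-1988 \right)} = 3785498 - \left(\frac{2}{13} - -2475060\right) = 3785498 - \left(\frac{2}{13} + 2475060\right) = 3785498 - \frac{32175782}{13} = \frac{17035692}{13}$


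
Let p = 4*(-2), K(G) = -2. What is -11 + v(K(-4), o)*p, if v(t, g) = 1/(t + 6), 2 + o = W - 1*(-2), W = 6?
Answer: -13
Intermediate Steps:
o = 6 (o = -2 + (6 - 1*(-2)) = -2 + (6 + 2) = -2 + 8 = 6)
v(t, g) = 1/(6 + t)
p = -8
-11 + v(K(-4), o)*p = -11 - 8/(6 - 2) = -11 - 8/4 = -11 + (¼)*(-8) = -11 - 2 = -13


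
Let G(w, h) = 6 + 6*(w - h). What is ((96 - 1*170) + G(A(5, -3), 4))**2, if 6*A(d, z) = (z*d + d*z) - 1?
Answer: 15129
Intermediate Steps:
A(d, z) = -1/6 + d*z/3 (A(d, z) = ((z*d + d*z) - 1)/6 = ((d*z + d*z) - 1)/6 = (2*d*z - 1)/6 = (-1 + 2*d*z)/6 = -1/6 + d*z/3)
G(w, h) = 6 - 6*h + 6*w (G(w, h) = 6 + (-6*h + 6*w) = 6 - 6*h + 6*w)
((96 - 1*170) + G(A(5, -3), 4))**2 = ((96 - 1*170) + (6 - 6*4 + 6*(-1/6 + (1/3)*5*(-3))))**2 = ((96 - 170) + (6 - 24 + 6*(-1/6 - 5)))**2 = (-74 + (6 - 24 + 6*(-31/6)))**2 = (-74 + (6 - 24 - 31))**2 = (-74 - 49)**2 = (-123)**2 = 15129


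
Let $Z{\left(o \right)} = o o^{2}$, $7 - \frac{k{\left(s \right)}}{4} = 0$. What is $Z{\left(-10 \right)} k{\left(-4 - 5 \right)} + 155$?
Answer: $-27845$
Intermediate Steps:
$k{\left(s \right)} = 28$ ($k{\left(s \right)} = 28 - 0 = 28 + 0 = 28$)
$Z{\left(o \right)} = o^{3}$
$Z{\left(-10 \right)} k{\left(-4 - 5 \right)} + 155 = \left(-10\right)^{3} \cdot 28 + 155 = \left(-1000\right) 28 + 155 = -28000 + 155 = -27845$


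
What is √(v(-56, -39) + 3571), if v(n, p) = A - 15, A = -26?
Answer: √3530 ≈ 59.414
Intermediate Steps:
v(n, p) = -41 (v(n, p) = -26 - 15 = -41)
√(v(-56, -39) + 3571) = √(-41 + 3571) = √3530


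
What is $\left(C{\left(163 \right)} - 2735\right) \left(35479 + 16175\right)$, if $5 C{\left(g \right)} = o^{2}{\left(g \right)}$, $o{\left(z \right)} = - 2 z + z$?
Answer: $\frac{666026676}{5} \approx 1.3321 \cdot 10^{8}$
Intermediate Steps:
$o{\left(z \right)} = - z$
$C{\left(g \right)} = \frac{g^{2}}{5}$ ($C{\left(g \right)} = \frac{\left(- g\right)^{2}}{5} = \frac{g^{2}}{5}$)
$\left(C{\left(163 \right)} - 2735\right) \left(35479 + 16175\right) = \left(\frac{163^{2}}{5} - 2735\right) \left(35479 + 16175\right) = \left(\frac{1}{5} \cdot 26569 - 2735\right) 51654 = \left(\frac{26569}{5} - 2735\right) 51654 = \frac{12894}{5} \cdot 51654 = \frac{666026676}{5}$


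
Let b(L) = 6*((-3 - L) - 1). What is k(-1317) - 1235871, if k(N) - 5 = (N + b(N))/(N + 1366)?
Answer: -60550873/49 ≈ -1.2357e+6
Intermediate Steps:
b(L) = -24 - 6*L (b(L) = 6*(-4 - L) = -24 - 6*L)
k(N) = 5 + (-24 - 5*N)/(1366 + N) (k(N) = 5 + (N + (-24 - 6*N))/(N + 1366) = 5 + (-24 - 5*N)/(1366 + N))
k(-1317) - 1235871 = 6806/(1366 - 1317) - 1235871 = 6806/49 - 1235871 = -60550873/49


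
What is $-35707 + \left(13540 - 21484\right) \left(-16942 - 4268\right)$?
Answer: $168456533$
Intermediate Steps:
$-35707 + \left(13540 - 21484\right) \left(-16942 - 4268\right) = -35707 - -168492240 = -35707 + 168492240 = 168456533$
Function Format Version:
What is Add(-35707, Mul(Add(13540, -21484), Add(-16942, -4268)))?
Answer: 168456533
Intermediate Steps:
Add(-35707, Mul(Add(13540, -21484), Add(-16942, -4268))) = Add(-35707, Mul(-7944, -21210)) = Add(-35707, 168492240) = 168456533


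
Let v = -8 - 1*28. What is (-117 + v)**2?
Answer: 23409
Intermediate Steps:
v = -36 (v = -8 - 28 = -36)
(-117 + v)**2 = (-117 - 36)**2 = (-153)**2 = 23409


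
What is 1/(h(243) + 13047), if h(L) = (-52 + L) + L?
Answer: 1/13481 ≈ 7.4178e-5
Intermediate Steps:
h(L) = -52 + 2*L
1/(h(243) + 13047) = 1/((-52 + 2*243) + 13047) = 1/((-52 + 486) + 13047) = 1/(434 + 13047) = 1/13481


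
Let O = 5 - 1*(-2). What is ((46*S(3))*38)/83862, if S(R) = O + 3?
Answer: 8740/41931 ≈ 0.20844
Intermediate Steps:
O = 7 (O = 5 + 2 = 7)
S(R) = 10 (S(R) = 7 + 3 = 10)
((46*S(3))*38)/83862 = ((46*10)*38)/83862 = (460*38)*(1/83862) = 17480*(1/83862) = 8740/41931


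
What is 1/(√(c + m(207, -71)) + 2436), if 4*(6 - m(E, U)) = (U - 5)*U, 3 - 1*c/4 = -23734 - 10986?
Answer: 2436/5796547 - √137549/5796547 ≈ 0.00035627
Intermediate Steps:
c = 138892 (c = 12 - 4*(-23734 - 10986) = 12 - 4*(-34720) = 12 + 138880 = 138892)
m(E, U) = 6 - U*(-5 + U)/4 (m(E, U) = 6 - (U - 5)*U/4 = 6 - (-5 + U)*U/4 = 6 - U*(-5 + U)/4)
1/(√(c + m(207, -71)) + 2436) = 1/(√(138892 + (6 - ¼*(-71)² + (5/4)*(-71))) + 2436) = 1/(√(138892 + (6 - ¼*5041 - 355/4)) + 2436) = 1/(√(138892 + (6 - 5041/4 - 355/4)) + 2436) = 1/(√(138892 - 1343) + 2436) = 1/(√137549 + 2436) = 1/(2436 + √137549)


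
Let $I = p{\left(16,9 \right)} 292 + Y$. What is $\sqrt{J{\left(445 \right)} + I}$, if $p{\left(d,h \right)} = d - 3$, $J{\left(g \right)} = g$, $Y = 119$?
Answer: $2 \sqrt{1090} \approx 66.03$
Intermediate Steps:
$p{\left(d,h \right)} = -3 + d$ ($p{\left(d,h \right)} = d - 3 = -3 + d$)
$I = 3915$ ($I = \left(-3 + 16\right) 292 + 119 = 13 \cdot 292 + 119 = 3796 + 119 = 3915$)
$\sqrt{J{\left(445 \right)} + I} = \sqrt{445 + 3915} = \sqrt{4360} = 2 \sqrt{1090}$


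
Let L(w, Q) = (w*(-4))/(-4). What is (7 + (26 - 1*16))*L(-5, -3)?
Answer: -85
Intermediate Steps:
L(w, Q) = w (L(w, Q) = -4*w*(-¼) = w)
(7 + (26 - 1*16))*L(-5, -3) = (7 + (26 - 1*16))*(-5) = (7 + (26 - 16))*(-5) = (7 + 10)*(-5) = 17*(-5) = -85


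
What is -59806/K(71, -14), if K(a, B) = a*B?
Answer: 29903/497 ≈ 60.167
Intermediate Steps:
K(a, B) = B*a
-59806/K(71, -14) = -59806/((-14*71)) = -59806/(-994) = -59806*(-1/994) = 29903/497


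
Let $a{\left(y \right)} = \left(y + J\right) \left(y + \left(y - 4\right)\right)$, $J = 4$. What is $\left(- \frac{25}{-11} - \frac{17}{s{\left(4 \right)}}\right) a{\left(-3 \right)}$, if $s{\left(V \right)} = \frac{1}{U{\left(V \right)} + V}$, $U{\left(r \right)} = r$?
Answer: $\frac{14710}{11} \approx 1337.3$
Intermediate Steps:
$s{\left(V \right)} = \frac{1}{2 V}$ ($s{\left(V \right)} = \frac{1}{V + V} = \frac{1}{2 V}$)
$a{\left(y \right)} = \left(-4 + 2 y\right) \left(4 + y\right)$ ($a{\left(y \right)} = \left(y + 4\right) \left(y + \left(y - 4\right)\right) = \left(4 + y\right) \left(y + \left(y - 4\right)\right) = \left(4 + y\right) \left(y + \left(-4 + y\right)\right) = \left(4 + y\right) \left(-4 + 2 y\right) = \left(-4 + 2 y\right) \left(4 + y\right)$)
$\left(- \frac{25}{-11} - \frac{17}{s{\left(4 \right)}}\right) a{\left(-3 \right)} = \left(- \frac{25}{-11} - \frac{17}{\frac{1}{2} \cdot \frac{1}{4}}\right) \left(-16 + 2 \left(-3\right)^{2} + 4 \left(-3\right)\right) = \left(\left(-25\right) \left(- \frac{1}{11}\right) - \frac{17}{\frac{1}{2} \cdot \frac{1}{4}}\right) \left(-16 + 2 \cdot 9 - 12\right) = \left(\frac{25}{11} - 17 \frac{1}{\frac{1}{8}}\right) \left(-16 + 18 - 12\right) = \left(\frac{25}{11} - 136\right) \left(-10\right) = \left(- \frac{1471}{11}\right) \left(-10\right) = \frac{14710}{11}$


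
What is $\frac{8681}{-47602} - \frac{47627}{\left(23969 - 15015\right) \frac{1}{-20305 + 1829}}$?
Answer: $\frac{20943804649215}{213114154} \approx 98275.0$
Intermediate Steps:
$\frac{8681}{-47602} - \frac{47627}{\left(23969 - 15015\right) \frac{1}{-20305 + 1829}} = 8681 \left(- \frac{1}{47602}\right) - \frac{47627}{8954 \frac{1}{-18476}} = - \frac{8681}{47602} - \frac{47627}{8954 \left(- \frac{1}{18476}\right)} = - \frac{8681}{47602} - \frac{47627}{- \frac{4477}{9238}} = - \frac{8681}{47602} - - \frac{439978226}{4477} = - \frac{8681}{47602} + \frac{439978226}{4477} = \frac{20943804649215}{213114154}$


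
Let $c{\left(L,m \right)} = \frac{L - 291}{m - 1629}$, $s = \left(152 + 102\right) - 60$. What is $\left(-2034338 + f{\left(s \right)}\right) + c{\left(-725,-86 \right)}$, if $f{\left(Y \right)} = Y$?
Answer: $- \frac{3488555944}{1715} \approx -2.0341 \cdot 10^{6}$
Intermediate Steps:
$s = 194$ ($s = 254 - 60 = 194$)
$c{\left(L,m \right)} = \frac{-291 + L}{-1629 + m}$
$\left(-2034338 + f{\left(s \right)}\right) + c{\left(-725,-86 \right)} = \left(-2034338 + 194\right) + \frac{-291 - 725}{-1629 - 86} = -2034144 + \frac{1}{-1715} \left(-1016\right) = -2034144 - - \frac{1016}{1715} = -2034144 + \frac{1016}{1715} = - \frac{3488555944}{1715}$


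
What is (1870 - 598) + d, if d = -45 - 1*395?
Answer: 832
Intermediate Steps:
d = -440 (d = -45 - 395 = -440)
(1870 - 598) + d = (1870 - 598) - 440 = 1272 - 440 = 832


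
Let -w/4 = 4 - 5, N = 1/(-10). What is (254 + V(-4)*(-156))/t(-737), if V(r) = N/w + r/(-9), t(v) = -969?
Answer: -5657/29070 ≈ -0.19460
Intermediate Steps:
N = -⅒ ≈ -0.10000
w = 4 (w = -4*(4 - 5) = -4*(-1) = 4)
V(r) = -1/40 - r/9 (V(r) = -⅒/4 + r/(-9) = -⅒*¼ + r*(-⅑) = -1/40 - r/9)
(254 + V(-4)*(-156))/t(-737) = (254 + (-1/40 - ⅑*(-4))*(-156))/(-969) = (254 + (-1/40 + 4/9)*(-156))*(-1/969) = (254 + (151/360)*(-156))*(-1/969) = (254 - 1963/30)*(-1/969) = (5657/30)*(-1/969) = -5657/29070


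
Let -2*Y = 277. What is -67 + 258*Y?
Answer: -35800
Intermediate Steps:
Y = -277/2 (Y = -1/2*277 = -277/2 ≈ -138.50)
-67 + 258*Y = -67 + 258*(-277/2) = -67 - 35733 = -35800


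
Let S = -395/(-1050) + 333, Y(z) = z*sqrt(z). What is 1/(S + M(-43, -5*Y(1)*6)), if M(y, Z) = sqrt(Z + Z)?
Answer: 14701890/4903906081 - 88200*I*sqrt(15)/4903906081 ≈ 0.002998 - 6.9658e-5*I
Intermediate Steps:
Y(z) = z**(3/2)
M(y, Z) = sqrt(2)*sqrt(Z) (M(y, Z) = sqrt(2*Z) = sqrt(2)*sqrt(Z))
S = 70009/210 (S = -395*(-1/1050) + 333 = 79/210 + 333 = 70009/210 ≈ 333.38)
1/(S + M(-43, -5*Y(1)*6)) = 1/(70009/210 + sqrt(2)*sqrt(-5*1**(3/2)*6)) = 1/(70009/210 + sqrt(2)*sqrt(-5*1*6)) = 1/(70009/210 + sqrt(2)*sqrt(-5*6)) = 1/(70009/210 + sqrt(2)*sqrt(-30)) = 1/(70009/210 + sqrt(2)*(I*sqrt(30))) = 1/(70009/210 + 2*I*sqrt(15))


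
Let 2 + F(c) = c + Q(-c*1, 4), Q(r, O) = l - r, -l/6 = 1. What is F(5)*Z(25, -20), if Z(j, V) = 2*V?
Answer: -80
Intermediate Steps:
l = -6 (l = -6*1 = -6)
Q(r, O) = -6 - r
F(c) = -8 + 2*c (F(c) = -2 + (c + (-6 - (-c))) = -2 + (c + (-6 - (-1)*c)) = -2 + (c + (-6 + c)) = -2 + (-6 + 2*c) = -8 + 2*c)
F(5)*Z(25, -20) = (-8 + 2*5)*(2*(-20)) = (-8 + 10)*(-40) = 2*(-40) = -80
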